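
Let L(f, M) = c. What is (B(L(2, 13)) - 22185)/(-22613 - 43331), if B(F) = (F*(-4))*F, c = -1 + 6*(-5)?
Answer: 26029/65944 ≈ 0.39471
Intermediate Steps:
c = -31 (c = -1 - 30 = -31)
L(f, M) = -31
B(F) = -4*F² (B(F) = (-4*F)*F = -4*F²)
(B(L(2, 13)) - 22185)/(-22613 - 43331) = (-4*(-31)² - 22185)/(-22613 - 43331) = (-4*961 - 22185)/(-65944) = (-3844 - 22185)*(-1/65944) = -26029*(-1/65944) = 26029/65944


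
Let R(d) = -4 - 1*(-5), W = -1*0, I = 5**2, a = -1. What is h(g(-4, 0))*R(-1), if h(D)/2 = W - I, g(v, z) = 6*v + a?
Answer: -50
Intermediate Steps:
g(v, z) = -1 + 6*v (g(v, z) = 6*v - 1 = -1 + 6*v)
I = 25
W = 0
R(d) = 1 (R(d) = -4 + 5 = 1)
h(D) = -50 (h(D) = 2*(0 - 1*25) = 2*(0 - 25) = 2*(-25) = -50)
h(g(-4, 0))*R(-1) = -50*1 = -50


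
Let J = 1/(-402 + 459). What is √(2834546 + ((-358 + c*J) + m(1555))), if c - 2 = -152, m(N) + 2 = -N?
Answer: √1022578841/19 ≈ 1683.0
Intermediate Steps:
m(N) = -2 - N
c = -150 (c = 2 - 152 = -150)
J = 1/57 ≈ 0.017544
√(2834546 + ((-358 + c*J) + m(1555))) = √(2834546 + ((-358 - 150*1/57) + (-2 - 1*1555))) = √(2834546 + ((-358 - 50/19) + (-2 - 1555))) = √(2834546 + (-6852/19 - 1557)) = √(2834546 - 36435/19) = √(53819939/19) = √1022578841/19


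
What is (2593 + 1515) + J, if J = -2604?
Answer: 1504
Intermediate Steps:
(2593 + 1515) + J = (2593 + 1515) - 2604 = 4108 - 2604 = 1504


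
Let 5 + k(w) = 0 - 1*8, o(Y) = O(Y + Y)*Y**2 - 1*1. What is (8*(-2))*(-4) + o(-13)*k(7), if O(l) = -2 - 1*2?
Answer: 8865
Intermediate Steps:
O(l) = -4 (O(l) = -2 - 2 = -4)
o(Y) = -1 - 4*Y**2 (o(Y) = -4*Y**2 - 1*1 = -4*Y**2 - 1 = -1 - 4*Y**2)
k(w) = -13 (k(w) = -5 + (0 - 1*8) = -5 + (0 - 8) = -5 - 8 = -13)
(8*(-2))*(-4) + o(-13)*k(7) = (8*(-2))*(-4) + (-1 - 4*(-13)**2)*(-13) = -16*(-4) + (-1 - 4*169)*(-13) = 64 + (-1 - 676)*(-13) = 64 - 677*(-13) = 64 + 8801 = 8865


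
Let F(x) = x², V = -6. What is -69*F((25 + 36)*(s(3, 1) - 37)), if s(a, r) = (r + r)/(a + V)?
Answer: -1092809327/3 ≈ -3.6427e+8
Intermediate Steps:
s(a, r) = 2*r/(-6 + a) (s(a, r) = (r + r)/(a - 6) = (2*r)/(-6 + a) = 2*r/(-6 + a))
-69*F((25 + 36)*(s(3, 1) - 37)) = -69*(25 + 36)²*(2*1/(-6 + 3) - 37)² = -69*3721*(2*1/(-3) - 37)² = -69*3721*(2*1*(-⅓) - 37)² = -69*3721*(-⅔ - 37)² = -69*(61*(-113/3))² = -69*(-6893/3)² = -69*47513449/9 = -1092809327/3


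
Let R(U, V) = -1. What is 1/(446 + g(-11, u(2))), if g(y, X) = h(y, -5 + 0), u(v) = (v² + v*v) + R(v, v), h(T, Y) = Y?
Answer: 1/441 ≈ 0.0022676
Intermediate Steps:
u(v) = -1 + 2*v² (u(v) = (v² + v*v) - 1 = (v² + v²) - 1 = 2*v² - 1 = -1 + 2*v²)
g(y, X) = -5 (g(y, X) = -5 + 0 = -5)
1/(446 + g(-11, u(2))) = 1/(446 - 5) = 1/441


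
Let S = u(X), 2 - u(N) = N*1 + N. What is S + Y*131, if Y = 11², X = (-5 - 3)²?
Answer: 15725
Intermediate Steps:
X = 64 (X = (-8)² = 64)
Y = 121
u(N) = 2 - 2*N (u(N) = 2 - (N*1 + N) = 2 - (N + N) = 2 - 2*N)
S = -126 (S = 2 - 2*64 = 2 - 128 = -126)
S + Y*131 = -126 + 121*131 = -126 + 15851 = 15725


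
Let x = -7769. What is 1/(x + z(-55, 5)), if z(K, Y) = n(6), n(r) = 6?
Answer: -1/7763 ≈ -0.00012882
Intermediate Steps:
z(K, Y) = 6
1/(x + z(-55, 5)) = 1/(-7769 + 6) = 1/(-7763) = -1/7763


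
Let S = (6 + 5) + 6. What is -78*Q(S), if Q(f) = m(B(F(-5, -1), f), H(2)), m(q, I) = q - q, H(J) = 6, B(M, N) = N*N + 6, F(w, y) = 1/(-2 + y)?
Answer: 0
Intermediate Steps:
B(M, N) = 6 + N² (B(M, N) = N² + 6 = 6 + N²)
S = 17 (S = 11 + 6 = 17)
m(q, I) = 0
Q(f) = 0
-78*Q(S) = -78*0 = 0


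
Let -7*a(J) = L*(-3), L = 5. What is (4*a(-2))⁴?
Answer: 12960000/2401 ≈ 5397.8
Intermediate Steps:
a(J) = 15/7 (a(J) = -5*(-3)/7 = -⅐*(-15) = 15/7)
(4*a(-2))⁴ = (4*(15/7))⁴ = (60/7)⁴ = 12960000/2401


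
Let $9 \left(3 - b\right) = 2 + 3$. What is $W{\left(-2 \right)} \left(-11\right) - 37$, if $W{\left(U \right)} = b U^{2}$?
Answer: $- \frac{1301}{9} \approx -144.56$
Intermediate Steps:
$b = \frac{22}{9}$ ($b = 3 - \frac{2 + 3}{9} = 3 - \frac{5}{9} = \frac{22}{9} \approx 2.4444$)
$W{\left(U \right)} = \frac{22 U^{2}}{9}$
$W{\left(-2 \right)} \left(-11\right) - 37 = \frac{22 \left(-2\right)^{2}}{9} \left(-11\right) - 37 = \frac{22}{9} \cdot 4 \left(-11\right) - 37 = \frac{88}{9} \left(-11\right) - 37 = - \frac{968}{9} - 37 = - \frac{1301}{9}$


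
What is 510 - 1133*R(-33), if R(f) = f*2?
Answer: 75288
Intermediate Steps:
R(f) = 2*f
510 - 1133*R(-33) = 510 - 2266*(-33) = 510 - 1133*(-66) = 510 + 74778 = 75288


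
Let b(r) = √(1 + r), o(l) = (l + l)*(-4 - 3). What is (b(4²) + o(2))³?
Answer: -23380 + 2369*√17 ≈ -13612.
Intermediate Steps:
o(l) = -14*l (o(l) = (2*l)*(-7) = -14*l)
(b(4²) + o(2))³ = (√(1 + 4²) - 14*2)³ = (√(1 + 16) - 28)³ = (√17 - 28)³ = (-28 + √17)³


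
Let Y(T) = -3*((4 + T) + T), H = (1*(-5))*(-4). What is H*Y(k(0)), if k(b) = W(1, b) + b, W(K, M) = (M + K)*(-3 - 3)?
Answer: 480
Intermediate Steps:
W(K, M) = -6*K - 6*M (W(K, M) = (K + M)*(-6) = -6*K - 6*M)
k(b) = -6 - 5*b (k(b) = (-6*1 - 6*b) + b = (-6 - 6*b) + b = -6 - 5*b)
H = 20 (H = -5*(-4) = 20)
Y(T) = -12 - 6*T (Y(T) = -3*(4 + 2*T) = -12 - 6*T)
H*Y(k(0)) = 20*(-12 - 6*(-6 - 5*0)) = 20*(-12 - 6*(-6 + 0)) = 20*(-12 - 6*(-6)) = 20*(-12 + 36) = 20*24 = 480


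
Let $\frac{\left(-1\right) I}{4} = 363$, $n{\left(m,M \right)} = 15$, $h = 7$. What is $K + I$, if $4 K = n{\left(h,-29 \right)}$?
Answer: $- \frac{5793}{4} \approx -1448.3$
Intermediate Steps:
$I = -1452$ ($I = \left(-4\right) 363 = -1452$)
$K = \frac{15}{4}$ ($K = \frac{1}{4} \cdot 15 = \frac{15}{4} \approx 3.75$)
$K + I = \frac{15}{4} - 1452 = - \frac{5793}{4}$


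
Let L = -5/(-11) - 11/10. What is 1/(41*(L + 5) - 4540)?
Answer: -110/479761 ≈ -0.00022928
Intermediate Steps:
L = -71/110 (L = -5*(-1/11) - 11*⅒ = 5/11 - 11/10 = -71/110 ≈ -0.64545)
1/(41*(L + 5) - 4540) = 1/(41*(-71/110 + 5) - 4540) = 1/(41*(479/110) - 4540) = 1/(19639/110 - 4540) = 1/(-479761/110) = -110/479761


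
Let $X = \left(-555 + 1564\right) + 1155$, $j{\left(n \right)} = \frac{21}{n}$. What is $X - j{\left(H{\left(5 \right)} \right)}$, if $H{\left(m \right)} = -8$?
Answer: $\frac{17333}{8} \approx 2166.6$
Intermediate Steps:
$X = 2164$ ($X = 1009 + 1155 = 2164$)
$X - j{\left(H{\left(5 \right)} \right)} = 2164 - \frac{21}{-8} = 2164 - 21 \left(- \frac{1}{8}\right) = 2164 - - \frac{21}{8} = 2164 + \frac{21}{8} = \frac{17333}{8}$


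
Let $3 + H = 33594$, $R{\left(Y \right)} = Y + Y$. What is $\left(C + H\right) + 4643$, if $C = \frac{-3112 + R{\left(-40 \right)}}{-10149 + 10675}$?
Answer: $\frac{10053946}{263} \approx 38228.0$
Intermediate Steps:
$R{\left(Y \right)} = 2 Y$
$H = 33591$ ($H = -3 + 33594 = 33591$)
$C = - \frac{1596}{263}$ ($C = \frac{-3112 + 2 \left(-40\right)}{-10149 + 10675} = \frac{-3112 - 80}{526} = \left(-3192\right) \frac{1}{526} = - \frac{1596}{263} \approx -6.0684$)
$\left(C + H\right) + 4643 = \left(- \frac{1596}{263} + 33591\right) + 4643 = \frac{8832837}{263} + 4643 = \frac{10053946}{263}$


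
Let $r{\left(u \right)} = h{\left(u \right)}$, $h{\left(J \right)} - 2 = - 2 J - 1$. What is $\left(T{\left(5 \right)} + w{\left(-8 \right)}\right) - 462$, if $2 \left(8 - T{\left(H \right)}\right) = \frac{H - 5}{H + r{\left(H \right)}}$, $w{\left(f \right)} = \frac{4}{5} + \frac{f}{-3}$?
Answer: $- \frac{6758}{15} \approx -450.53$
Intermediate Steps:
$h{\left(J \right)} = 1 - 2 J$ ($h{\left(J \right)} = 2 - \left(1 + 2 J\right) = 1 - 2 J$)
$r{\left(u \right)} = 1 - 2 u$
$w{\left(f \right)} = \frac{4}{5} - \frac{f}{3}$ ($w{\left(f \right)} = 4 \cdot \frac{1}{5} + f \left(- \frac{1}{3}\right) = \frac{4}{5} - \frac{f}{3}$)
$T{\left(H \right)} = 8 - \frac{-5 + H}{2 \left(1 - H\right)}$ ($T{\left(H \right)} = 8 - \frac{\left(H - 5\right) \frac{1}{H - \left(-1 + 2 H\right)}}{2} = 8 - \frac{\left(-5 + H\right) \frac{1}{1 - H}}{2} = 8 - \frac{\frac{1}{1 - H} \left(-5 + H\right)}{2} = 8 - \frac{-5 + H}{2 \left(1 - H\right)}$)
$\left(T{\left(5 \right)} + w{\left(-8 \right)}\right) - 462 = \left(\frac{21 - 85}{2 \left(1 - 5\right)} + \left(\frac{4}{5} - - \frac{8}{3}\right)\right) - 462 = \left(\frac{21 - 85}{2 \left(1 - 5\right)} + \left(\frac{4}{5} + \frac{8}{3}\right)\right) - 462 = \left(\frac{1}{2} \frac{1}{-4} \left(-64\right) + \frac{52}{15}\right) - 462 = \left(\frac{1}{2} \left(- \frac{1}{4}\right) \left(-64\right) + \frac{52}{15}\right) - 462 = \left(8 + \frac{52}{15}\right) - 462 = \frac{172}{15} - 462 = - \frac{6758}{15}$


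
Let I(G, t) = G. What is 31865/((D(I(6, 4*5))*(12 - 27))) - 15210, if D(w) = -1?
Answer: -39257/3 ≈ -13086.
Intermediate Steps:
31865/((D(I(6, 4*5))*(12 - 27))) - 15210 = 31865/((-(12 - 27))) - 15210 = 31865/((-1*(-15))) - 15210 = 31865/15 - 15210 = 31865*(1/15) - 15210 = 6373/3 - 15210 = -39257/3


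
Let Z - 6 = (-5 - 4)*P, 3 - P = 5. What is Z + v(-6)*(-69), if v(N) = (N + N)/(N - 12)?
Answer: -22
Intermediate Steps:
P = -2 (P = 3 - 1*5 = 3 - 5 = -2)
Z = 24 (Z = 6 + (-5 - 4)*(-2) = 6 - 9*(-2) = 6 + 18 = 24)
v(N) = 2*N/(-12 + N) (v(N) = (2*N)/(-12 + N) = 2*N/(-12 + N))
Z + v(-6)*(-69) = 24 + (2*(-6)/(-12 - 6))*(-69) = 24 + (2*(-6)/(-18))*(-69) = 24 + (2*(-6)*(-1/18))*(-69) = 24 + (2/3)*(-69) = 24 - 46 = -22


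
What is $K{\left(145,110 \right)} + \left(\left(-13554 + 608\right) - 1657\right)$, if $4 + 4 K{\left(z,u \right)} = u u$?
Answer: $-11579$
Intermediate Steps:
$K{\left(z,u \right)} = -1 + \frac{u^{2}}{4}$ ($K{\left(z,u \right)} = -1 + \frac{u u}{4} = -1 + \frac{u^{2}}{4}$)
$K{\left(145,110 \right)} + \left(\left(-13554 + 608\right) - 1657\right) = \left(-1 + \frac{110^{2}}{4}\right) + \left(\left(-13554 + 608\right) - 1657\right) = \left(-1 + \frac{1}{4} \cdot 12100\right) - 14603 = \left(-1 + 3025\right) - 14603 = 3024 - 14603 = -11579$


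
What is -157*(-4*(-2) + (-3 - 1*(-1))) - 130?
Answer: -1072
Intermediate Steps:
-157*(-4*(-2) + (-3 - 1*(-1))) - 130 = -157*(8 + (-3 + 1)) - 130 = -157*(8 - 2) - 130 = -157*6 - 130 = -942 - 130 = -1072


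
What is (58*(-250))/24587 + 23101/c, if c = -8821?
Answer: -695888787/216881927 ≈ -3.2086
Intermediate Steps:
(58*(-250))/24587 + 23101/c = (58*(-250))/24587 + 23101/(-8821) = -14500*1/24587 + 23101*(-1/8821) = -14500/24587 - 23101/8821 = -695888787/216881927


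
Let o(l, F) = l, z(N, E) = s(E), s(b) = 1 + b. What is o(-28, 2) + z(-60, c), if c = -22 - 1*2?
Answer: -51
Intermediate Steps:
c = -24 (c = -22 - 2 = -24)
z(N, E) = 1 + E
o(-28, 2) + z(-60, c) = -28 + (1 - 24) = -28 - 23 = -51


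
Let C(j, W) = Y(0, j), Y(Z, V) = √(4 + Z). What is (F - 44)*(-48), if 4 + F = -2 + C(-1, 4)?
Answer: 2304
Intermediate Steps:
C(j, W) = 2 (C(j, W) = √(4 + 0) = √4 = 2)
F = -4 (F = -4 + (-2 + 2) = -4 + 0 = -4)
(F - 44)*(-48) = (-4 - 44)*(-48) = -48*(-48) = 2304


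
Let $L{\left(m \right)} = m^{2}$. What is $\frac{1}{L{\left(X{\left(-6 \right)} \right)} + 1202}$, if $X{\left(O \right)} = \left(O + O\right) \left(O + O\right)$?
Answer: $\frac{1}{21938} \approx 4.5583 \cdot 10^{-5}$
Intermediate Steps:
$X{\left(O \right)} = 4 O^{2}$ ($X{\left(O \right)} = 2 O 2 O = 4 O^{2}$)
$\frac{1}{L{\left(X{\left(-6 \right)} \right)} + 1202} = \frac{1}{\left(4 \left(-6\right)^{2}\right)^{2} + 1202} = \frac{1}{\left(4 \cdot 36\right)^{2} + 1202} = \frac{1}{144^{2} + 1202} = \frac{1}{20736 + 1202} = \frac{1}{21938}$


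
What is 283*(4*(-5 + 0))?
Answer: -5660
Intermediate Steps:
283*(4*(-5 + 0)) = 283*(4*(-5)) = 283*(-20) = -5660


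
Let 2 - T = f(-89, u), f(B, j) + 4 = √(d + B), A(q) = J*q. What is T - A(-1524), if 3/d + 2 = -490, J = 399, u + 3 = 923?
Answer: 608082 - I*√598477/82 ≈ 6.0808e+5 - 9.4343*I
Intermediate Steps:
u = 920 (u = -3 + 923 = 920)
d = -1/164 (d = 3/(-2 - 490) = 3/(-492) = 3*(-1/492) = -1/164 ≈ -0.0060976)
A(q) = 399*q
f(B, j) = -4 + √(-1/164 + B)
T = 6 - I*√598477/82 (T = 2 - (-4 + √(-41 + 6724*(-89))/82) = 2 - (-4 + √(-41 - 598436)/82) = 2 - (-4 + √(-598477)/82) = 2 - (-4 + (I*√598477)/82) = 2 - (-4 + I*√598477/82) = 2 + (4 - I*√598477/82) = 6 - I*√598477/82 ≈ 6.0 - 9.4343*I)
T - A(-1524) = (6 - I*√598477/82) - 399*(-1524) = (6 - I*√598477/82) - 1*(-608076) = (6 - I*√598477/82) + 608076 = 608082 - I*√598477/82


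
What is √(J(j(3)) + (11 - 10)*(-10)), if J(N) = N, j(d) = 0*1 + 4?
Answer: I*√6 ≈ 2.4495*I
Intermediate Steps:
j(d) = 4 (j(d) = 0 + 4 = 4)
√(J(j(3)) + (11 - 10)*(-10)) = √(4 + (11 - 10)*(-10)) = √(4 + 1*(-10)) = √(4 - 10) = √(-6) = I*√6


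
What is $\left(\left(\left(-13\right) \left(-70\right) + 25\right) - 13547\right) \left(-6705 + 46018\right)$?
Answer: $-495815556$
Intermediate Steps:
$\left(\left(\left(-13\right) \left(-70\right) + 25\right) - 13547\right) \left(-6705 + 46018\right) = \left(\left(910 + 25\right) - 13547\right) 39313 = \left(935 - 13547\right) 39313 = \left(-12612\right) 39313 = -495815556$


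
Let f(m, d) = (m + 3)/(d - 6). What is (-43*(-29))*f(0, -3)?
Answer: -1247/3 ≈ -415.67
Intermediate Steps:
f(m, d) = (3 + m)/(-6 + d)
(-43*(-29))*f(0, -3) = (-43*(-29))*((3 + 0)/(-6 - 3)) = 1247*(3/(-9)) = 1247*(-1/9*3) = 1247*(-1/3) = -1247/3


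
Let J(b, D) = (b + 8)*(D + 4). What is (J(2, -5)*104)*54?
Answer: -56160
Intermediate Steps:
J(b, D) = (4 + D)*(8 + b) (J(b, D) = (8 + b)*(4 + D) = (4 + D)*(8 + b))
(J(2, -5)*104)*54 = ((32 + 4*2 + 8*(-5) - 5*2)*104)*54 = ((32 + 8 - 40 - 10)*104)*54 = -10*104*54 = -1040*54 = -56160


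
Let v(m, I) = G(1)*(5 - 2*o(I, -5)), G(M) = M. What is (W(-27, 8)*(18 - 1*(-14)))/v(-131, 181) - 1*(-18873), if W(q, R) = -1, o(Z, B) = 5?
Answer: 94397/5 ≈ 18879.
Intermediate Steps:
v(m, I) = -5 (v(m, I) = 1*(5 - 2*5) = 1*(5 - 10) = 1*(-5) = -5)
(W(-27, 8)*(18 - 1*(-14)))/v(-131, 181) - 1*(-18873) = -(18 - 1*(-14))/(-5) - 1*(-18873) = -(18 + 14)*(-⅕) + 18873 = -1*32*(-⅕) + 18873 = -32*(-⅕) + 18873 = 32/5 + 18873 = 94397/5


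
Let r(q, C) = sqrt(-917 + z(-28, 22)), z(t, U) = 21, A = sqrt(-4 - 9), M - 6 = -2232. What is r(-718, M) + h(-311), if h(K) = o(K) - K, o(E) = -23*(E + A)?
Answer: 7464 - 23*I*sqrt(13) + 8*I*sqrt(14) ≈ 7464.0 - 52.994*I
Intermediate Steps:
M = -2226 (M = 6 - 2232 = -2226)
A = I*sqrt(13) (A = sqrt(-13) = I*sqrt(13) ≈ 3.6056*I)
r(q, C) = 8*I*sqrt(14) (r(q, C) = sqrt(-917 + 21) = sqrt(-896) = 8*I*sqrt(14))
o(E) = -23*E - 23*I*sqrt(13) (o(E) = -23*(E + I*sqrt(13)) = -23*E - 23*I*sqrt(13))
h(K) = -24*K - 23*I*sqrt(13) (h(K) = (-23*K - 23*I*sqrt(13)) - K = -24*K - 23*I*sqrt(13))
r(-718, M) + h(-311) = 8*I*sqrt(14) + (-24*(-311) - 23*I*sqrt(13)) = 8*I*sqrt(14) + (7464 - 23*I*sqrt(13)) = 7464 - 23*I*sqrt(13) + 8*I*sqrt(14)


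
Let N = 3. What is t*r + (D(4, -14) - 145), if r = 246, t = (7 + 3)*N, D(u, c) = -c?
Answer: 7249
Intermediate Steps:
t = 30 (t = (7 + 3)*3 = 10*3 = 30)
t*r + (D(4, -14) - 145) = 30*246 + (-1*(-14) - 145) = 7380 + (14 - 145) = 7380 - 131 = 7249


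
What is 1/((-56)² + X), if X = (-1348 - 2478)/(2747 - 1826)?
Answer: 921/2884430 ≈ 0.00031930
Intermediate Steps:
X = -3826/921 ≈ -4.1542
1/((-56)² + X) = 1/((-56)² - 3826/921) = 1/(3136 - 3826/921) = 1/(2884430/921) = 921/2884430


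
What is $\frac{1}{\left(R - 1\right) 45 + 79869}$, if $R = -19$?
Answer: $\frac{1}{78969} \approx 1.2663 \cdot 10^{-5}$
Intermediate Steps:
$\frac{1}{\left(R - 1\right) 45 + 79869} = \frac{1}{\left(-19 - 1\right) 45 + 79869} = \frac{1}{\left(-20\right) 45 + 79869} = \frac{1}{-900 + 79869} = \frac{1}{78969}$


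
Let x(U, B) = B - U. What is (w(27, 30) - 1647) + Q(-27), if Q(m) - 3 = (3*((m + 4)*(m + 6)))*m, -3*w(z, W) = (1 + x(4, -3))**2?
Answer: -40779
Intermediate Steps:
w(z, W) = -12 (w(z, W) = -(1 + (-3 - 1*4))**2/3 = -(1 + (-3 - 4))**2/3 = -(1 - 7)**2/3 = -1/3*(-6)**2 = -1/3*36 = -12)
Q(m) = 3 + 3*m*(4 + m)*(6 + m) (Q(m) = 3 + (3*((m + 4)*(m + 6)))*m = 3 + (3*((4 + m)*(6 + m)))*m = 3 + (3*(4 + m)*(6 + m))*m = 3 + 3*m*(4 + m)*(6 + m))
(w(27, 30) - 1647) + Q(-27) = (-12 - 1647) + (3 + 3*(-27)**3 + 30*(-27)**2 + 72*(-27)) = -1659 + (3 + 3*(-19683) + 30*729 - 1944) = -1659 + (3 - 59049 + 21870 - 1944) = -1659 - 39120 = -40779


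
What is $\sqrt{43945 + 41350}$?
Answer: $\sqrt{85295} \approx 292.05$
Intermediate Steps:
$\sqrt{43945 + 41350} = \sqrt{85295}$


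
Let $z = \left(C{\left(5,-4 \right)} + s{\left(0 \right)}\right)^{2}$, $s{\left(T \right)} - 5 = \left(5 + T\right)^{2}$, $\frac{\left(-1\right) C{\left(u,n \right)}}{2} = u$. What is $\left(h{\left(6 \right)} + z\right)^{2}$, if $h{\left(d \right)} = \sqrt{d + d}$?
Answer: $160012 + 1600 \sqrt{3} \approx 1.6278 \cdot 10^{5}$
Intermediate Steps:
$C{\left(u,n \right)} = - 2 u$
$s{\left(T \right)} = 5 + \left(5 + T\right)^{2}$
$h{\left(d \right)} = \sqrt{2} \sqrt{d}$ ($h{\left(d \right)} = \sqrt{2 d} = \sqrt{2} \sqrt{d}$)
$z = 400$ ($z = \left(\left(-2\right) 5 + \left(5 + \left(5 + 0\right)^{2}\right)\right)^{2} = \left(-10 + \left(5 + 5^{2}\right)\right)^{2} = \left(-10 + \left(5 + 25\right)\right)^{2} = \left(-10 + 30\right)^{2} = 20^{2} = 400$)
$\left(h{\left(6 \right)} + z\right)^{2} = \left(\sqrt{2} \sqrt{6} + 400\right)^{2} = \left(2 \sqrt{3} + 400\right)^{2} = \left(400 + 2 \sqrt{3}\right)^{2}$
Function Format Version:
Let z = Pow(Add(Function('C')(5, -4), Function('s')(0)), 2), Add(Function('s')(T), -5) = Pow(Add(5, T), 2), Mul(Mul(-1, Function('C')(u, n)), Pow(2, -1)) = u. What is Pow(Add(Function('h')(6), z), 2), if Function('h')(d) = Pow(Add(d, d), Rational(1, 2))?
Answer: Add(160012, Mul(1600, Pow(3, Rational(1, 2)))) ≈ 1.6278e+5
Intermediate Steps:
Function('C')(u, n) = Mul(-2, u)
Function('s')(T) = Add(5, Pow(Add(5, T), 2))
Function('h')(d) = Mul(Pow(2, Rational(1, 2)), Pow(d, Rational(1, 2))) (Function('h')(d) = Pow(Mul(2, d), Rational(1, 2)) = Mul(Pow(2, Rational(1, 2)), Pow(d, Rational(1, 2))))
z = 400 (z = Pow(Add(Mul(-2, 5), Add(5, Pow(Add(5, 0), 2))), 2) = Pow(Add(-10, Add(5, Pow(5, 2))), 2) = Pow(Add(-10, Add(5, 25)), 2) = Pow(Add(-10, 30), 2) = Pow(20, 2) = 400)
Pow(Add(Function('h')(6), z), 2) = Pow(Add(Mul(Pow(2, Rational(1, 2)), Pow(6, Rational(1, 2))), 400), 2) = Pow(Add(Mul(2, Pow(3, Rational(1, 2))), 400), 2) = Pow(Add(400, Mul(2, Pow(3, Rational(1, 2)))), 2)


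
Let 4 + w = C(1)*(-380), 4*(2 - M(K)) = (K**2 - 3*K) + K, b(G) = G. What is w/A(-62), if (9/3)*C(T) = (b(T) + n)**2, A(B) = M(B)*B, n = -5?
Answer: -1523/46035 ≈ -0.033083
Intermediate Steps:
M(K) = 2 + K/2 - K**2/4 (M(K) = 2 - ((K**2 - 3*K) + K)/4 = 2 - (K**2 - 2*K)/4 = 2 + (K/2 - K**2/4) = 2 + K/2 - K**2/4)
A(B) = B*(2 + B/2 - B**2/4) (A(B) = (2 + B/2 - B**2/4)*B = B*(2 + B/2 - B**2/4))
C(T) = (-5 + T)**2/3 (C(T) = (T - 5)**2/3 = (-5 + T)**2/3)
w = -6092/3 (w = -4 + ((-5 + 1)**2/3)*(-380) = -4 + ((1/3)*(-4)**2)*(-380) = -4 + ((1/3)*16)*(-380) = -4 + (16/3)*(-380) = -4 - 6080/3 = -6092/3 ≈ -2030.7)
w/A(-62) = -6092*(-2/(31*(8 - 1*(-62)**2 + 2*(-62))))/3 = -6092*(-2/(31*(8 - 1*3844 - 124)))/3 = -6092*(-2/(31*(8 - 3844 - 124)))/3 = -6092/(3*((1/4)*(-62)*(-3960))) = -6092/3/61380 = -6092/3*1/61380 = -1523/46035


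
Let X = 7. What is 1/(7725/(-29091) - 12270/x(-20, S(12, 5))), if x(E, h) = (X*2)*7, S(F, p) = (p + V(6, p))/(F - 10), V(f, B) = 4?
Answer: -475153/59617270 ≈ -0.0079700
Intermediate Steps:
S(F, p) = (4 + p)/(-10 + F) (S(F, p) = (p + 4)/(F - 10) = (4 + p)/(-10 + F))
x(E, h) = 98 (x(E, h) = (7*2)*7 = 14*7 = 98)
1/(7725/(-29091) - 12270/x(-20, S(12, 5))) = 1/(7725/(-29091) - 12270/98) = 1/(7725*(-1/29091) - 12270*1/98) = 1/(-2575/9697 - 6135/49) = 1/(-59617270/475153) = -475153/59617270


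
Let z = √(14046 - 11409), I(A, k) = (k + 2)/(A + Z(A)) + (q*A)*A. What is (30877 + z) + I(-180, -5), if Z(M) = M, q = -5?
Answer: -15734759/120 + 3*√293 ≈ -1.3107e+5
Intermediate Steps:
I(A, k) = -5*A² + (2 + k)/(2*A) (I(A, k) = (k + 2)/(A + A) + (-5*A)*A = (2 + k)/((2*A)) - 5*A² = (2 + k)*(1/(2*A)) - 5*A² = (2 + k)/(2*A) - 5*A² = -5*A² + (2 + k)/(2*A))
z = 3*√293 (z = √2637 = 3*√293 ≈ 51.352)
(30877 + z) + I(-180, -5) = (30877 + 3*√293) + (½)*(2 - 5 - 10*(-180)³)/(-180) = (30877 + 3*√293) + (½)*(-1/180)*(2 - 5 - 10*(-5832000)) = (30877 + 3*√293) + (½)*(-1/180)*(2 - 5 + 58320000) = (30877 + 3*√293) + (½)*(-1/180)*58319997 = (30877 + 3*√293) - 19439999/120 = -15734759/120 + 3*√293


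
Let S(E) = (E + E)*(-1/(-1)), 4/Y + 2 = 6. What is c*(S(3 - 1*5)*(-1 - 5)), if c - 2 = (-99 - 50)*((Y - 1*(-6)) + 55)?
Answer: -221664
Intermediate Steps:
Y = 1 (Y = 4/(-2 + 6) = 4/4 = 4*(¼) = 1)
S(E) = 2*E (S(E) = (2*E)*(-1*(-1)) = (2*E)*1 = 2*E)
c = -9236 (c = 2 + (-99 - 50)*((1 - 1*(-6)) + 55) = 2 - 149*((1 + 6) + 55) = 2 - 149*(7 + 55) = 2 - 149*62 = 2 - 9238 = -9236)
c*(S(3 - 1*5)*(-1 - 5)) = -9236*2*(3 - 1*5)*(-1 - 5) = -9236*2*(3 - 5)*(-6) = -9236*2*(-2)*(-6) = -(-36944)*(-6) = -9236*24 = -221664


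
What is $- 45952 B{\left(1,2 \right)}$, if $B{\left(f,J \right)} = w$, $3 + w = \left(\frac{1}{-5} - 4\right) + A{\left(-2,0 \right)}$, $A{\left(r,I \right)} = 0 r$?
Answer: $\frac{1654272}{5} \approx 3.3085 \cdot 10^{5}$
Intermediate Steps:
$A{\left(r,I \right)} = 0$
$w = - \frac{36}{5}$ ($w = -3 + \left(\left(\frac{1}{-5} - 4\right) + 0\right) = -3 + \left(\left(- \frac{1}{5} - 4\right) + 0\right) = -3 + \left(- \frac{21}{5} + 0\right) = -3 - \frac{21}{5} = - \frac{36}{5} \approx -7.2$)
$B{\left(f,J \right)} = - \frac{36}{5}$
$- 45952 B{\left(1,2 \right)} = \left(-45952\right) \left(- \frac{36}{5}\right) = \frac{1654272}{5}$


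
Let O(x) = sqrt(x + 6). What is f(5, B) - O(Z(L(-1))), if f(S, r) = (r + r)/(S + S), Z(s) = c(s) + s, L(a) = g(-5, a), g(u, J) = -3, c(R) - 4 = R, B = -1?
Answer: -11/5 ≈ -2.2000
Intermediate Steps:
c(R) = 4 + R
L(a) = -3
Z(s) = 4 + 2*s (Z(s) = (4 + s) + s = 4 + 2*s)
O(x) = sqrt(6 + x)
f(S, r) = r/S (f(S, r) = (2*r)/((2*S)) = (2*r)*(1/(2*S)) = r/S)
f(5, B) - O(Z(L(-1))) = -1/5 - sqrt(6 + (4 + 2*(-3))) = -1*1/5 - sqrt(6 + (4 - 6)) = -1/5 - sqrt(6 - 2) = -1/5 - sqrt(4) = -1/5 - 1*2 = -1/5 - 2 = -11/5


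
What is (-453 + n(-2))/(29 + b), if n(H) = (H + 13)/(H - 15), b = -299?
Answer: 3856/2295 ≈ 1.6802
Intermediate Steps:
n(H) = (13 + H)/(-15 + H)
(-453 + n(-2))/(29 + b) = (-453 + (13 - 2)/(-15 - 2))/(29 - 299) = (-453 + 11/(-17))/(-270) = (-453 - 1/17*11)*(-1/270) = (-453 - 11/17)*(-1/270) = -7712/17*(-1/270) = 3856/2295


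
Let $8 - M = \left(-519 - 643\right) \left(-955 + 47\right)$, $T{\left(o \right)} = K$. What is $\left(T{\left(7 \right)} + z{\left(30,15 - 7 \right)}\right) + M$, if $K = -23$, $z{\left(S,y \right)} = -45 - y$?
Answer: $-1055164$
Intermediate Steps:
$T{\left(o \right)} = -23$
$M = -1055088$ ($M = 8 - \left(-519 - 643\right) \left(-955 + 47\right) = 8 - \left(-1162\right) \left(-908\right) = 8 - 1055096 = -1055088$)
$\left(T{\left(7 \right)} + z{\left(30,15 - 7 \right)}\right) + M = \left(-23 - 53\right) - 1055088 = -76 - 1055088 = -1055164$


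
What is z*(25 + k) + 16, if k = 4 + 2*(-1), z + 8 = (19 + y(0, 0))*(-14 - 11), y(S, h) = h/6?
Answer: -13025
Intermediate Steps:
y(S, h) = h/6 (y(S, h) = h*(1/6) = h/6)
z = -483 (z = -8 + (19 + (1/6)*0)*(-14 - 11) = -8 + (19 + 0)*(-25) = -8 + 19*(-25) = -8 - 475 = -483)
k = 2 (k = 4 - 2 = 2)
z*(25 + k) + 16 = -483*(25 + 2) + 16 = -483*27 + 16 = -13041 + 16 = -13025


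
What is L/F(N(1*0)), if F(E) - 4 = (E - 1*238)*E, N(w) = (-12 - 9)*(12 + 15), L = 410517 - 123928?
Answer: 286589/456439 ≈ 0.62788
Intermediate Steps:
L = 286589
N(w) = -567 (N(w) = -21*27 = -567)
F(E) = 4 + E*(-238 + E) (F(E) = 4 + (E - 1*238)*E = 4 + (E - 238)*E = 4 + (-238 + E)*E = 4 + E*(-238 + E))
L/F(N(1*0)) = 286589/(4 + (-567)² - 238*(-567)) = 286589/(4 + 321489 + 134946) = 286589/456439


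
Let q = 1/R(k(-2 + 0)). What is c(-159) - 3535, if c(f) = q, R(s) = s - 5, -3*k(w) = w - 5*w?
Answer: -81308/23 ≈ -3535.1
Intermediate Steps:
k(w) = 4*w/3 (k(w) = -(w - 5*w)/3 = -(-4)*w/3 = 4*w/3)
R(s) = -5 + s
q = -3/23 (q = 1/(-5 + 4*(-2 + 0)/3) = 1/(-5 + (4/3)*(-2)) = 1/(-5 - 8/3) = 1/(-23/3) = -3/23 ≈ -0.13043)
c(f) = -3/23
c(-159) - 3535 = -3/23 - 3535 = -81308/23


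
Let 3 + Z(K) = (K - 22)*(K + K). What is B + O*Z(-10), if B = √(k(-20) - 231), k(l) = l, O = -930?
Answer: -592410 + I*√251 ≈ -5.9241e+5 + 15.843*I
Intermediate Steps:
Z(K) = -3 + 2*K*(-22 + K) (Z(K) = -3 + (K - 22)*(K + K) = -3 + (-22 + K)*(2*K) = -3 + 2*K*(-22 + K))
B = I*√251 (B = √(-20 - 231) = √(-251) = I*√251 ≈ 15.843*I)
B + O*Z(-10) = I*√251 - 930*(-3 - 44*(-10) + 2*(-10)²) = I*√251 - 930*(-3 + 440 + 2*100) = I*√251 - 930*(-3 + 440 + 200) = I*√251 - 930*637 = I*√251 - 592410 = -592410 + I*√251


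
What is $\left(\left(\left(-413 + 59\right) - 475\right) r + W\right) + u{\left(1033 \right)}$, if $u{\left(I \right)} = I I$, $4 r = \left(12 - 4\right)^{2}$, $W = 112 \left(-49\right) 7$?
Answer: $1015409$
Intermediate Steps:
$W = -38416$ ($W = \left(-5488\right) 7 = -38416$)
$r = 16$ ($r = \frac{\left(12 - 4\right)^{2}}{4} = \frac{8^{2}}{4} = \frac{1}{4} \cdot 64 = 16$)
$u{\left(I \right)} = I^{2}$
$\left(\left(\left(-413 + 59\right) - 475\right) r + W\right) + u{\left(1033 \right)} = \left(\left(\left(-413 + 59\right) - 475\right) 16 - 38416\right) + 1033^{2} = \left(\left(-354 - 475\right) 16 - 38416\right) + 1067089 = \left(\left(-829\right) 16 - 38416\right) + 1067089 = \left(-13264 - 38416\right) + 1067089 = -51680 + 1067089 = 1015409$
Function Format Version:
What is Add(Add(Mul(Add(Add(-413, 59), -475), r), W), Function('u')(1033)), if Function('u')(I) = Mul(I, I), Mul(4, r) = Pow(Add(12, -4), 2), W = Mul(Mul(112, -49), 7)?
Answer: 1015409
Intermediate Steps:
W = -38416 (W = Mul(-5488, 7) = -38416)
r = 16 (r = Mul(Rational(1, 4), Pow(Add(12, -4), 2)) = Mul(Rational(1, 4), Pow(8, 2)) = Mul(Rational(1, 4), 64) = 16)
Function('u')(I) = Pow(I, 2)
Add(Add(Mul(Add(Add(-413, 59), -475), r), W), Function('u')(1033)) = Add(Add(Mul(Add(Add(-413, 59), -475), 16), -38416), Pow(1033, 2)) = Add(Add(Mul(Add(-354, -475), 16), -38416), 1067089) = Add(Add(Mul(-829, 16), -38416), 1067089) = Add(Add(-13264, -38416), 1067089) = Add(-51680, 1067089) = 1015409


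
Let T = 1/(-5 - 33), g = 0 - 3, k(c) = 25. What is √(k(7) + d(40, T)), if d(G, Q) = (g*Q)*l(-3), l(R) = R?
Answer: √35758/38 ≈ 4.9763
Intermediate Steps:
g = -3
T = -1/38 (T = 1/(-38) = -1/38 ≈ -0.026316)
d(G, Q) = 9*Q (d(G, Q) = -3*Q*(-3) = 9*Q)
√(k(7) + d(40, T)) = √(25 + 9*(-1/38)) = √(25 - 9/38) = √(941/38) = √35758/38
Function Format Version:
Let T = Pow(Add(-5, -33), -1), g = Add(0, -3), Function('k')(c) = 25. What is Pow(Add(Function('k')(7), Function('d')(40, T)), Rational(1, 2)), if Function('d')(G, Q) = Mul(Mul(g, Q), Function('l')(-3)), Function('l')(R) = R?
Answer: Mul(Rational(1, 38), Pow(35758, Rational(1, 2))) ≈ 4.9763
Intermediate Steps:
g = -3
T = Rational(-1, 38) (T = Pow(-38, -1) = Rational(-1, 38) ≈ -0.026316)
Function('d')(G, Q) = Mul(9, Q) (Function('d')(G, Q) = Mul(Mul(-3, Q), -3) = Mul(9, Q))
Pow(Add(Function('k')(7), Function('d')(40, T)), Rational(1, 2)) = Pow(Add(25, Mul(9, Rational(-1, 38))), Rational(1, 2)) = Pow(Add(25, Rational(-9, 38)), Rational(1, 2)) = Pow(Rational(941, 38), Rational(1, 2)) = Mul(Rational(1, 38), Pow(35758, Rational(1, 2)))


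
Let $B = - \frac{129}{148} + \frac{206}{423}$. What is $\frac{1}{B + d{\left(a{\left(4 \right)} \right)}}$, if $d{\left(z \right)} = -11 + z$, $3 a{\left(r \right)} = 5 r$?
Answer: $- \frac{62604}{295363} \approx -0.21196$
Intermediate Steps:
$a{\left(r \right)} = \frac{5 r}{3}$
$B = - \frac{24079}{62604}$ ($B = \left(-129\right) \frac{1}{148} + 206 \cdot \frac{1}{423} = - \frac{129}{148} + \frac{206}{423} = - \frac{24079}{62604} \approx -0.38462$)
$\frac{1}{B + d{\left(a{\left(4 \right)} \right)}} = \frac{1}{- \frac{24079}{62604} + \left(-11 + \frac{5}{3} \cdot 4\right)} = \frac{1}{- \frac{24079}{62604} + \left(-11 + \frac{20}{3}\right)} = \frac{1}{- \frac{24079}{62604} - \frac{13}{3}} = \frac{1}{- \frac{295363}{62604}} = - \frac{62604}{295363}$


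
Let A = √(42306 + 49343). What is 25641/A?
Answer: 693*√91649/2477 ≈ 84.698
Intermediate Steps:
A = √91649 ≈ 302.74
25641/A = 25641/(√91649) = 25641*(√91649/91649) = 693*√91649/2477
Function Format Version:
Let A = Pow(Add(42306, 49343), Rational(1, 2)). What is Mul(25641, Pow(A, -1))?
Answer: Mul(Rational(693, 2477), Pow(91649, Rational(1, 2))) ≈ 84.698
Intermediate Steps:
A = Pow(91649, Rational(1, 2)) ≈ 302.74
Mul(25641, Pow(A, -1)) = Mul(25641, Pow(Pow(91649, Rational(1, 2)), -1)) = Mul(25641, Mul(Rational(1, 91649), Pow(91649, Rational(1, 2)))) = Mul(Rational(693, 2477), Pow(91649, Rational(1, 2)))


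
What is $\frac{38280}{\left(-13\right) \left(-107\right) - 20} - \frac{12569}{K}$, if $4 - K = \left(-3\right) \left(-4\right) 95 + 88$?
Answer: $\frac{21362273}{559368} \approx 38.19$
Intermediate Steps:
$K = -1224$ ($K = 4 - \left(\left(-3\right) \left(-4\right) 95 + 88\right) = 4 - \left(12 \cdot 95 + 88\right) = 4 - \left(1140 + 88\right) = 4 - 1228 = -1224$)
$\frac{38280}{\left(-13\right) \left(-107\right) - 20} - \frac{12569}{K} = \frac{38280}{\left(-13\right) \left(-107\right) - 20} - \frac{12569}{-1224} = \frac{38280}{1391 - 20} - - \frac{12569}{1224} = \frac{38280}{1371} + \frac{12569}{1224} = 38280 \cdot \frac{1}{1371} + \frac{12569}{1224} = \frac{12760}{457} + \frac{12569}{1224} = \frac{21362273}{559368}$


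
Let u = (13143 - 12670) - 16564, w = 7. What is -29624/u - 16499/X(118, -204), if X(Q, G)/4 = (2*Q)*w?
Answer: -9961431/15189904 ≈ -0.65579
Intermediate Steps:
X(Q, G) = 56*Q (X(Q, G) = 4*((2*Q)*7) = 4*(14*Q) = 56*Q)
u = -16091 (u = 473 - 16564 = -16091)
-29624/u - 16499/X(118, -204) = -29624/(-16091) - 16499/(56*118) = -29624*(-1/16091) - 16499/6608 = 29624/16091 - 16499*1/6608 = 29624/16091 - 2357/944 = -9961431/15189904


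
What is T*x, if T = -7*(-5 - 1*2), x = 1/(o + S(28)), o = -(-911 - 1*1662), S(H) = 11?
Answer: 49/2584 ≈ 0.018963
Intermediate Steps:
o = 2573 (o = -(-911 - 1662) = -1*(-2573) = 2573)
x = 1/2584 (x = 1/(2573 + 11) = 1/2584 ≈ 0.00038700)
T = 49 (T = -7*(-5 - 2) = -7*(-7) = 49)
T*x = 49*(1/2584) = 49/2584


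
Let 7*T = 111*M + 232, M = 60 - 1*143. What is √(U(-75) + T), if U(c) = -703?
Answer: I*√1986 ≈ 44.565*I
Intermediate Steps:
M = -83 (M = 60 - 143 = -83)
T = -1283 (T = (111*(-83) + 232)/7 = (-9213 + 232)/7 = (⅐)*(-8981) = -1283)
√(U(-75) + T) = √(-703 - 1283) = √(-1986) = I*√1986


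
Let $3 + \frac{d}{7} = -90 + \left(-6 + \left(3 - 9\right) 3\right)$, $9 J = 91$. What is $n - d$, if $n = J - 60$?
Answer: $\frac{6922}{9} \approx 769.11$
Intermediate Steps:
$J = \frac{91}{9}$ ($J = \frac{1}{9} \cdot 91 = \frac{91}{9} \approx 10.111$)
$n = - \frac{449}{9}$ ($n = \frac{91}{9} - 60 = - \frac{449}{9} \approx -49.889$)
$d = -819$ ($d = -21 + 7 \left(-90 + \left(-6 + \left(3 - 9\right) 3\right)\right) = -21 + 7 \left(-90 - 24\right) = -21 + 7 \left(-114\right) = -21 - 798 = -819$)
$n - d = - \frac{449}{9} - -819 = - \frac{449}{9} + 819 = \frac{6922}{9}$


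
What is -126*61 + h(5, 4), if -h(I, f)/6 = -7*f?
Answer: -7518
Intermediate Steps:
h(I, f) = 42*f (h(I, f) = -(-42)*f = 42*f)
-126*61 + h(5, 4) = -126*61 + 42*4 = -7686 + 168 = -7518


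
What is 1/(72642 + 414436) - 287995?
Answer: -140276028609/487078 ≈ -2.8800e+5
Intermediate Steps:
1/(72642 + 414436) - 287995 = 1/487078 - 287995 = -140276028609/487078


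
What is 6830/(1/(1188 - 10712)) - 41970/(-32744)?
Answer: -1064980897255/16372 ≈ -6.5049e+7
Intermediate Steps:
6830/(1/(1188 - 10712)) - 41970/(-32744) = 6830/(1/(-9524)) - 41970*(-1/32744) = 6830/(-1/9524) + 20985/16372 = 6830*(-9524) + 20985/16372 = -65048920 + 20985/16372 = -1064980897255/16372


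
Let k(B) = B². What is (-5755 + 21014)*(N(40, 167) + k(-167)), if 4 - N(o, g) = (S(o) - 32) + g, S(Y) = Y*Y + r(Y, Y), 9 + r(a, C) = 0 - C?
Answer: 399892613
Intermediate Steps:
r(a, C) = -9 - C (r(a, C) = -9 + (0 - C) = -9 - C)
S(Y) = -9 + Y² - Y (S(Y) = Y*Y + (-9 - Y) = Y² + (-9 - Y) = -9 + Y² - Y)
N(o, g) = 45 + o - g - o² (N(o, g) = 4 - (((-9 + o² - o) - 32) + g) = 4 - ((-41 + o² - o) + g) = 4 - (-41 + g + o² - o) = 4 + (41 + o - g - o²) = 45 + o - g - o²)
(-5755 + 21014)*(N(40, 167) + k(-167)) = (-5755 + 21014)*((45 + 40 - 1*167 - 1*40²) + (-167)²) = 15259*((45 + 40 - 167 - 1*1600) + 27889) = 15259*((45 + 40 - 167 - 1600) + 27889) = 15259*(-1682 + 27889) = 15259*26207 = 399892613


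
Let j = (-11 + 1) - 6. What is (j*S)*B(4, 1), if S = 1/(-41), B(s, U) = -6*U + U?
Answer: -80/41 ≈ -1.9512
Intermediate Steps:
B(s, U) = -5*U
j = -16 (j = -10 - 6 = -16)
S = -1/41 ≈ -0.024390
(j*S)*B(4, 1) = (-16*(-1/41))*(-5*1) = (16/41)*(-5) = -80/41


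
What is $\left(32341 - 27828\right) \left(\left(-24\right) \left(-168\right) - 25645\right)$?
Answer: $-97539469$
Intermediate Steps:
$\left(32341 - 27828\right) \left(\left(-24\right) \left(-168\right) - 25645\right) = 4513 \left(4032 - 25645\right) = 4513 \left(-21613\right) = -97539469$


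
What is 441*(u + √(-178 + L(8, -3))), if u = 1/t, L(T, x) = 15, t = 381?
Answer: 147/127 + 441*I*√163 ≈ 1.1575 + 5630.3*I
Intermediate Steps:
u = 1/381 ≈ 0.0026247
441*(u + √(-178 + L(8, -3))) = 441*(1/381 + √(-178 + 15)) = 441*(1/381 + √(-163)) = 441*(1/381 + I*√163) = 147/127 + 441*I*√163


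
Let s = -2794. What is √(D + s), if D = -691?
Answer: I*√3485 ≈ 59.034*I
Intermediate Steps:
√(D + s) = √(-691 - 2794) = √(-3485) = I*√3485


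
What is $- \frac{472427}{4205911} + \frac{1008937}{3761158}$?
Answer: $\frac{2466626636141}{15819095804938} \approx 0.15593$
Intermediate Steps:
$- \frac{472427}{4205911} + \frac{1008937}{3761158} = \frac{2466626636141}{15819095804938}$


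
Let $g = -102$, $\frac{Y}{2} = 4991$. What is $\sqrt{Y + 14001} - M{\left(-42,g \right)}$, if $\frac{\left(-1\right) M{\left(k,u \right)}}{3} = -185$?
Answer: $-555 + \sqrt{23983} \approx -400.14$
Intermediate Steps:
$Y = 9982$ ($Y = 2 \cdot 4991 = 9982$)
$M{\left(k,u \right)} = 555$ ($M{\left(k,u \right)} = \left(-3\right) \left(-185\right) = 555$)
$\sqrt{Y + 14001} - M{\left(-42,g \right)} = \sqrt{9982 + 14001} - 555 = \sqrt{23983} - 555 = -555 + \sqrt{23983}$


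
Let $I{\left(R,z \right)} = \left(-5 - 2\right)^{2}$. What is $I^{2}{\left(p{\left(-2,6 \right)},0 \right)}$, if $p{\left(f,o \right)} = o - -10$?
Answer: $2401$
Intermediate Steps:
$p{\left(f,o \right)} = 10 + o$ ($p{\left(f,o \right)} = o + 10 = 10 + o$)
$I{\left(R,z \right)} = 49$ ($I{\left(R,z \right)} = \left(-7\right)^{2} = 49$)
$I^{2}{\left(p{\left(-2,6 \right)},0 \right)} = 49^{2} = 2401$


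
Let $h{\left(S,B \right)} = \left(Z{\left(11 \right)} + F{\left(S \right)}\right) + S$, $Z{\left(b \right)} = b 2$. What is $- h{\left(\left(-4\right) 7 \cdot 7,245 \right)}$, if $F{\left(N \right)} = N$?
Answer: $370$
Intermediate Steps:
$Z{\left(b \right)} = 2 b$
$h{\left(S,B \right)} = 22 + 2 S$ ($h{\left(S,B \right)} = \left(2 \cdot 11 + S\right) + S = \left(22 + S\right) + S = 22 + 2 S$)
$- h{\left(\left(-4\right) 7 \cdot 7,245 \right)} = - (22 + 2 \left(-4\right) 7 \cdot 7) = - (22 + 2 \left(\left(-28\right) 7\right)) = - (22 + 2 \left(-196\right)) = - (22 - 392) = \left(-1\right) \left(-370\right) = 370$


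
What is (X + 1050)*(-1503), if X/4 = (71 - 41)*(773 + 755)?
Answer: -277168230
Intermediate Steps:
X = 183360 (X = 4*((71 - 41)*(773 + 755)) = 4*(30*1528) = 4*45840 = 183360)
(X + 1050)*(-1503) = (183360 + 1050)*(-1503) = 184410*(-1503) = -277168230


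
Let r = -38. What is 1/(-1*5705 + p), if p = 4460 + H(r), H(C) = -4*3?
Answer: -1/1257 ≈ -0.00079555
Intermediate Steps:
H(C) = -12
p = 4448 (p = 4460 - 12 = 4448)
1/(-1*5705 + p) = 1/(-1*5705 + 4448) = 1/(-5705 + 4448) = 1/(-1257) = -1/1257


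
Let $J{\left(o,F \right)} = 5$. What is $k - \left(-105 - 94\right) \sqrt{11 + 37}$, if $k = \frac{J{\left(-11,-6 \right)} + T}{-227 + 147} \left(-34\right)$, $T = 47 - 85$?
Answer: $- \frac{561}{40} + 796 \sqrt{3} \approx 1364.7$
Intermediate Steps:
$T = -38$ ($T = 47 - 85 = -38$)
$k = - \frac{561}{40}$ ($k = \frac{5 - 38}{-227 + 147} \left(-34\right) = - \frac{33}{-80} \left(-34\right) = \left(-33\right) \left(- \frac{1}{80}\right) \left(-34\right) = \frac{33}{80} \left(-34\right) = - \frac{561}{40} \approx -14.025$)
$k - \left(-105 - 94\right) \sqrt{11 + 37} = - \frac{561}{40} - \left(-105 - 94\right) \sqrt{11 + 37} = - \frac{561}{40} - - 199 \sqrt{48} = - \frac{561}{40} - - 199 \cdot 4 \sqrt{3} = - \frac{561}{40} - - 796 \sqrt{3} = - \frac{561}{40} + 796 \sqrt{3}$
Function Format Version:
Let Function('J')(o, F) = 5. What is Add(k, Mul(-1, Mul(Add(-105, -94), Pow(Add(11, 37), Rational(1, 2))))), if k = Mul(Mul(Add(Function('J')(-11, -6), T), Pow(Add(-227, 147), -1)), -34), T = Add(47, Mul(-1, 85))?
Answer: Add(Rational(-561, 40), Mul(796, Pow(3, Rational(1, 2)))) ≈ 1364.7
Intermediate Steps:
T = -38 (T = Add(47, -85) = -38)
k = Rational(-561, 40) (k = Mul(Mul(Add(5, -38), Pow(Add(-227, 147), -1)), -34) = Mul(Mul(-33, Pow(-80, -1)), -34) = Mul(Mul(-33, Rational(-1, 80)), -34) = Mul(Rational(33, 80), -34) = Rational(-561, 40) ≈ -14.025)
Add(k, Mul(-1, Mul(Add(-105, -94), Pow(Add(11, 37), Rational(1, 2))))) = Add(Rational(-561, 40), Mul(-1, Mul(Add(-105, -94), Pow(Add(11, 37), Rational(1, 2))))) = Add(Rational(-561, 40), Mul(-1, Mul(-199, Pow(48, Rational(1, 2))))) = Add(Rational(-561, 40), Mul(-1, Mul(-199, Mul(4, Pow(3, Rational(1, 2)))))) = Add(Rational(-561, 40), Mul(-1, Mul(-796, Pow(3, Rational(1, 2))))) = Add(Rational(-561, 40), Mul(796, Pow(3, Rational(1, 2))))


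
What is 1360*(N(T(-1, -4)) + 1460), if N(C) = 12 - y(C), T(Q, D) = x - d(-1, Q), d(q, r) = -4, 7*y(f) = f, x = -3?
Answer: 14012080/7 ≈ 2.0017e+6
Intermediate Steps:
y(f) = f/7
T(Q, D) = 1 (T(Q, D) = -3 - 1*(-4) = -3 + 4 = 1)
N(C) = 12 - C/7
1360*(N(T(-1, -4)) + 1460) = 1360*((12 - ⅐*1) + 1460) = 1360*((12 - ⅐) + 1460) = 1360*(83/7 + 1460) = 1360*(10303/7) = 14012080/7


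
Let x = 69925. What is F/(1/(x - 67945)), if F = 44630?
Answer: 88367400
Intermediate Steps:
F/(1/(x - 67945)) = 44630/(1/(69925 - 67945)) = 44630/(1/1980) = 44630*1980 = 88367400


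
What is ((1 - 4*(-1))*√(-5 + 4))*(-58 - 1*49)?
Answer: -535*I ≈ -535.0*I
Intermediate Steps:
((1 - 4*(-1))*√(-5 + 4))*(-58 - 1*49) = ((1 + 4)*√(-1))*(-58 - 49) = (5*I)*(-107) = -535*I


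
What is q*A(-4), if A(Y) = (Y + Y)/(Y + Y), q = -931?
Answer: -931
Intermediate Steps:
A(Y) = 1 (A(Y) = (2*Y)/((2*Y)) = (2*Y)*(1/(2*Y)) = 1)
q*A(-4) = -931*1 = -931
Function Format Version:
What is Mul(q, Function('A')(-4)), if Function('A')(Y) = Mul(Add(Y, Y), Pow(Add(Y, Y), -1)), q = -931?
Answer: -931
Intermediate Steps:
Function('A')(Y) = 1 (Function('A')(Y) = Mul(Mul(2, Y), Pow(Mul(2, Y), -1)) = Mul(Mul(2, Y), Mul(Rational(1, 2), Pow(Y, -1))) = 1)
Mul(q, Function('A')(-4)) = Mul(-931, 1) = -931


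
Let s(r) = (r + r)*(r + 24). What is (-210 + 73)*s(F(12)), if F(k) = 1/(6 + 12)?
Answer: -59321/162 ≈ -366.18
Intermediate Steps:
F(k) = 1/18
s(r) = 2*r*(24 + r) (s(r) = (2*r)*(24 + r) = 2*r*(24 + r))
(-210 + 73)*s(F(12)) = (-210 + 73)*(2*(1/18)*(24 + 1/18)) = -274*433/(18*18) = -137*433/162 = -59321/162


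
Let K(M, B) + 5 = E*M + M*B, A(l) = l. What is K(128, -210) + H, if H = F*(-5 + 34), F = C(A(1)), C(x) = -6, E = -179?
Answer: -49971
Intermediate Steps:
F = -6
K(M, B) = -5 - 179*M + B*M (K(M, B) = -5 + (-179*M + M*B) = -5 + (-179*M + B*M) = -5 - 179*M + B*M)
H = -174 (H = -6*(-5 + 34) = -6*29 = -174)
K(128, -210) + H = (-5 - 179*128 - 210*128) - 174 = (-5 - 22912 - 26880) - 174 = -49797 - 174 = -49971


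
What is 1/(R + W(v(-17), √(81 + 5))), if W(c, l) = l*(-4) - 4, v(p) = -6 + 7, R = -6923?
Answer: -6927/47981953 + 4*√86/47981953 ≈ -0.00014359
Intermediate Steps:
v(p) = 1
W(c, l) = -4 - 4*l (W(c, l) = -4*l - 4 = -4 - 4*l)
1/(R + W(v(-17), √(81 + 5))) = 1/(-6923 + (-4 - 4*√(81 + 5))) = 1/(-6923 + (-4 - 4*√86)) = 1/(-6927 - 4*√86)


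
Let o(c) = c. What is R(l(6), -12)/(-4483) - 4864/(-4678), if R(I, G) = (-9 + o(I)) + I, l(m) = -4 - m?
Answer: 10970487/10485737 ≈ 1.0462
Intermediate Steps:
R(I, G) = -9 + 2*I (R(I, G) = (-9 + I) + I = -9 + 2*I)
R(l(6), -12)/(-4483) - 4864/(-4678) = (-9 + 2*(-4 - 1*6))/(-4483) - 4864/(-4678) = (-9 + 2*(-4 - 6))*(-1/4483) - 4864*(-1/4678) = (-9 + 2*(-10))*(-1/4483) + 2432/2339 = (-9 - 20)*(-1/4483) + 2432/2339 = -29*(-1/4483) + 2432/2339 = 29/4483 + 2432/2339 = 10970487/10485737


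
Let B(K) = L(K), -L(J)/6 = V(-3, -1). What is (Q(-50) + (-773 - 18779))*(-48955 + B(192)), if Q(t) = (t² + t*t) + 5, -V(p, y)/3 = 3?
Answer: 711362847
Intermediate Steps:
V(p, y) = -9 (V(p, y) = -3*3 = -9)
L(J) = 54 (L(J) = -6*(-9) = 54)
Q(t) = 5 + 2*t² (Q(t) = (t² + t²) + 5 = 2*t² + 5 = 5 + 2*t²)
B(K) = 54
(Q(-50) + (-773 - 18779))*(-48955 + B(192)) = ((5 + 2*(-50)²) + (-773 - 18779))*(-48955 + 54) = ((5 + 2*2500) - 19552)*(-48901) = ((5 + 5000) - 19552)*(-48901) = (5005 - 19552)*(-48901) = -14547*(-48901) = 711362847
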